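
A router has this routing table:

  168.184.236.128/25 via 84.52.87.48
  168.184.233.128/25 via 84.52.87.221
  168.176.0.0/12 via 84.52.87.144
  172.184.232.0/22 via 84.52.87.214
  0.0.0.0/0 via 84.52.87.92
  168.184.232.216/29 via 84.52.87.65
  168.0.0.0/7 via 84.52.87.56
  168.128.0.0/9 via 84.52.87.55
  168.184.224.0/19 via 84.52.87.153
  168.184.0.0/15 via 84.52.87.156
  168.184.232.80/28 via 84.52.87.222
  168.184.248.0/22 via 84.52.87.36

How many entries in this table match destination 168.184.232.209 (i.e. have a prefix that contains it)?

Prefixes containing 168.184.232.209:
  0.0.0.0/0 (default, matches everything)
  168.0.0.0/7 (168.0.0.0 - 169.255.255.255)
  168.128.0.0/9 (168.128.0.0 - 168.255.255.255)
  168.176.0.0/12 (168.176.0.0 - 168.191.255.255)
  168.184.0.0/15 (168.184.0.0 - 168.185.255.255)
  168.184.224.0/19 (168.184.224.0 - 168.184.255.255)
Total matching entries: 6.

6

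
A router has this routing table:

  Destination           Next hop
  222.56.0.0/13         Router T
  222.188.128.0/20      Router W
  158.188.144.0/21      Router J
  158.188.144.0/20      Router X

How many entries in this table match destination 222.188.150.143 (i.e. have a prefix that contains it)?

No listed prefix contains 222.188.150.143.
Total matching entries: 0.

0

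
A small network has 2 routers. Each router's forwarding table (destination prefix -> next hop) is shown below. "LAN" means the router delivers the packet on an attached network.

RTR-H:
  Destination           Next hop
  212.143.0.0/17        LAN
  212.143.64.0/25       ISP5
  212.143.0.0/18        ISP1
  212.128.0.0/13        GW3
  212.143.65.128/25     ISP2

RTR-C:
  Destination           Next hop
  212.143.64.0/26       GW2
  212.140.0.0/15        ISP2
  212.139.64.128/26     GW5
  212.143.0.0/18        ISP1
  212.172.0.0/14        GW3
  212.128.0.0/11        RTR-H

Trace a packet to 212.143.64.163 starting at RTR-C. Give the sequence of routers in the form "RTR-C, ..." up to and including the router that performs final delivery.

RTR-C, RTR-H

At RTR-C: longest match for 212.143.64.163 is 212.128.0.0/11 -> RTR-H
At RTR-H: longest match for 212.143.64.163 is 212.143.0.0/17 -> LAN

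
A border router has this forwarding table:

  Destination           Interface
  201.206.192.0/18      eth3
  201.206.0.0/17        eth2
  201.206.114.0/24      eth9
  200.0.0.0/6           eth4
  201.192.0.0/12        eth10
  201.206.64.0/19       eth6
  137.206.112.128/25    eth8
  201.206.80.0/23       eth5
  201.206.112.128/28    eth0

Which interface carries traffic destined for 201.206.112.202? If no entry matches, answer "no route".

eth2

Routes whose prefix contains 201.206.112.202:
  200.0.0.0/6 (200.0.0.0 - 203.255.255.255) -> eth4
  201.192.0.0/12 (201.192.0.0 - 201.207.255.255) -> eth10
  201.206.0.0/17 (201.206.0.0 - 201.206.127.255) -> eth2
More-specific entries that do NOT match:
  201.206.112.128/28 (201.206.112.128 - 201.206.112.143) does not contain 201.206.112.202
  137.206.112.128/25 (137.206.112.128 - 137.206.112.255) does not contain 201.206.112.202
  201.206.114.0/24 (201.206.114.0 - 201.206.114.255) does not contain 201.206.112.202
  201.206.80.0/23 (201.206.80.0 - 201.206.81.255) does not contain 201.206.112.202
  201.206.64.0/19 (201.206.64.0 - 201.206.95.255) does not contain 201.206.112.202
  201.206.192.0/18 (201.206.192.0 - 201.206.255.255) does not contain 201.206.112.202
Longest matching prefix is /17 -> interface eth2.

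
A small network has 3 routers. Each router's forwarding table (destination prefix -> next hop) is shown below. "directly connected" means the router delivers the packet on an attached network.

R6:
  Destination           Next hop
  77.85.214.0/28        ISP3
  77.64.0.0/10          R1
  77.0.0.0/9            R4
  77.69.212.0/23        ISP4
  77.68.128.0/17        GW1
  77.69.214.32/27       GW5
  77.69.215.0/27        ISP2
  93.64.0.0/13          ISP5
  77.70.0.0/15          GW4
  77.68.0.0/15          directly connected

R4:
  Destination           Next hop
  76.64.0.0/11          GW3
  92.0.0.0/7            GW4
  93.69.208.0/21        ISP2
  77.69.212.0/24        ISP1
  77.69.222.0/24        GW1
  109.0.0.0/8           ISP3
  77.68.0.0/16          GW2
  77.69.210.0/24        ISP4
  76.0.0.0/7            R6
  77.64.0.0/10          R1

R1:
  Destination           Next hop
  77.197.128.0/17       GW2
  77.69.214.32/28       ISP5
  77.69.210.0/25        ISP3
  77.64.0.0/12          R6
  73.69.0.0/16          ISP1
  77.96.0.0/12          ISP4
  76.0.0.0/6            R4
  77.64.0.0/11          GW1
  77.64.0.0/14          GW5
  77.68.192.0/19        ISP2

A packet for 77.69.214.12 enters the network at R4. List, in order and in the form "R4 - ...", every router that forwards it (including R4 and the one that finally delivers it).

At R4: longest match for 77.69.214.12 is 77.64.0.0/10 -> R1
At R1: longest match for 77.69.214.12 is 77.64.0.0/12 -> R6
At R6: longest match for 77.69.214.12 is 77.68.0.0/15 -> directly connected

R4 - R1 - R6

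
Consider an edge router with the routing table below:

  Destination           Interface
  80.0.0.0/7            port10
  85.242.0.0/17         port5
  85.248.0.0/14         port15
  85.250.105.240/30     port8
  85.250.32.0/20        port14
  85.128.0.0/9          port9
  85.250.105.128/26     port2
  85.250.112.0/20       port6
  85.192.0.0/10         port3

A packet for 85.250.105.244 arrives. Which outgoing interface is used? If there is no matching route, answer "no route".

port15

Routes whose prefix contains 85.250.105.244:
  85.128.0.0/9 (85.128.0.0 - 85.255.255.255) -> port9
  85.192.0.0/10 (85.192.0.0 - 85.255.255.255) -> port3
  85.248.0.0/14 (85.248.0.0 - 85.251.255.255) -> port15
More-specific entries that do NOT match:
  85.250.105.240/30 (85.250.105.240 - 85.250.105.243) does not contain 85.250.105.244
  85.250.105.128/26 (85.250.105.128 - 85.250.105.191) does not contain 85.250.105.244
  85.250.32.0/20 (85.250.32.0 - 85.250.47.255) does not contain 85.250.105.244
  85.250.112.0/20 (85.250.112.0 - 85.250.127.255) does not contain 85.250.105.244
  85.242.0.0/17 (85.242.0.0 - 85.242.127.255) does not contain 85.250.105.244
Longest matching prefix is /14 -> interface port15.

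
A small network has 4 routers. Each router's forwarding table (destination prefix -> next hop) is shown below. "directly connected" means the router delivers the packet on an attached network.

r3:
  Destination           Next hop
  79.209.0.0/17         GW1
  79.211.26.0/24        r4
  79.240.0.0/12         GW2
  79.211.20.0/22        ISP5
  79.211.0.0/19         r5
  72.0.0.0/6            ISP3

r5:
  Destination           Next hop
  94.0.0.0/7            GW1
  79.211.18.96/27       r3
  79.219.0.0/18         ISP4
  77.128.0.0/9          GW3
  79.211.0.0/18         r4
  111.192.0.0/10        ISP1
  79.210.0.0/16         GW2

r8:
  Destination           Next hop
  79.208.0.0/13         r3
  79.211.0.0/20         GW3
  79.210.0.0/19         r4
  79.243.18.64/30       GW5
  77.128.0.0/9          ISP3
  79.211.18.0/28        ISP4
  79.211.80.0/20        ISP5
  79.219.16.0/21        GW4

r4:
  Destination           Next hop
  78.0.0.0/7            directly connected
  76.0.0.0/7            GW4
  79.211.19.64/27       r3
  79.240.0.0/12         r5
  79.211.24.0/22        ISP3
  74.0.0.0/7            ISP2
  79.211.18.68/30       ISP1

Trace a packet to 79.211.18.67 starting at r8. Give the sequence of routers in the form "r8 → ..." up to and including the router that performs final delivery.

At r8: longest match for 79.211.18.67 is 79.208.0.0/13 -> r3
At r3: longest match for 79.211.18.67 is 79.211.0.0/19 -> r5
At r5: longest match for 79.211.18.67 is 79.211.0.0/18 -> r4
At r4: longest match for 79.211.18.67 is 78.0.0.0/7 -> directly connected

r8 → r3 → r5 → r4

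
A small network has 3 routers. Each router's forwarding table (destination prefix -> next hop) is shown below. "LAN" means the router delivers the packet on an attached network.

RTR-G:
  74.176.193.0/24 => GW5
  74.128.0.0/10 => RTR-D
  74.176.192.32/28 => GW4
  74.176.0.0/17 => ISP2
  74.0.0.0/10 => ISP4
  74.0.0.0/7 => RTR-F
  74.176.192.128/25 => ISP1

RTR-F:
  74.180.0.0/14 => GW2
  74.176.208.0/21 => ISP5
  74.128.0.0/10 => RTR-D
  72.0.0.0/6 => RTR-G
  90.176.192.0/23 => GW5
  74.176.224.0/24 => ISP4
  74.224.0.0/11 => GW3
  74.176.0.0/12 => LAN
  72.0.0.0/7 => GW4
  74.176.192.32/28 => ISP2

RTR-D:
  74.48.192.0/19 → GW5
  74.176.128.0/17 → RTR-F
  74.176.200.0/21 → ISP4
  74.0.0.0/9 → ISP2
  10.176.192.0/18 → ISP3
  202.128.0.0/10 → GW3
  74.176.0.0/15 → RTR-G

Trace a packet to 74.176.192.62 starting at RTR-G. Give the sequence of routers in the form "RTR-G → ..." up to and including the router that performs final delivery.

RTR-G → RTR-D → RTR-F

At RTR-G: longest match for 74.176.192.62 is 74.128.0.0/10 -> RTR-D
At RTR-D: longest match for 74.176.192.62 is 74.176.128.0/17 -> RTR-F
At RTR-F: longest match for 74.176.192.62 is 74.176.0.0/12 -> LAN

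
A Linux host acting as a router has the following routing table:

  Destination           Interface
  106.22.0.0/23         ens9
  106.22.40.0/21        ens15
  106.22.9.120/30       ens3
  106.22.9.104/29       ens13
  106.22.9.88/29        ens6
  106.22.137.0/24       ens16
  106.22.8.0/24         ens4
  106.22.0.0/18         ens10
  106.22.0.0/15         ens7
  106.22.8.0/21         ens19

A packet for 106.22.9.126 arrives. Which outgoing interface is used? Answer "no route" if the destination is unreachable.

ens19

Routes whose prefix contains 106.22.9.126:
  106.22.0.0/15 (106.22.0.0 - 106.23.255.255) -> ens7
  106.22.0.0/18 (106.22.0.0 - 106.22.63.255) -> ens10
  106.22.8.0/21 (106.22.8.0 - 106.22.15.255) -> ens19
More-specific entries that do NOT match:
  106.22.9.120/30 (106.22.9.120 - 106.22.9.123) does not contain 106.22.9.126
  106.22.9.104/29 (106.22.9.104 - 106.22.9.111) does not contain 106.22.9.126
  106.22.9.88/29 (106.22.9.88 - 106.22.9.95) does not contain 106.22.9.126
  106.22.137.0/24 (106.22.137.0 - 106.22.137.255) does not contain 106.22.9.126
  106.22.8.0/24 (106.22.8.0 - 106.22.8.255) does not contain 106.22.9.126
  106.22.0.0/23 (106.22.0.0 - 106.22.1.255) does not contain 106.22.9.126
Longest matching prefix is /21 -> interface ens19.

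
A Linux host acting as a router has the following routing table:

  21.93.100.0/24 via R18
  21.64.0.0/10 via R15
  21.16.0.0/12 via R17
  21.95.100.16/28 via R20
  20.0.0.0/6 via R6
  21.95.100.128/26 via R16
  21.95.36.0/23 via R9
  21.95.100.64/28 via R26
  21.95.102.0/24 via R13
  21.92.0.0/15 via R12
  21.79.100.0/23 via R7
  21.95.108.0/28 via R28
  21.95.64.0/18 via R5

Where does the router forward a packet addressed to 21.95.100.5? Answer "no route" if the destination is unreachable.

R5

Routes whose prefix contains 21.95.100.5:
  20.0.0.0/6 (20.0.0.0 - 23.255.255.255) -> R6
  21.64.0.0/10 (21.64.0.0 - 21.127.255.255) -> R15
  21.95.64.0/18 (21.95.64.0 - 21.95.127.255) -> R5
More-specific entries that do NOT match:
  21.95.100.16/28 (21.95.100.16 - 21.95.100.31) does not contain 21.95.100.5
  21.95.100.64/28 (21.95.100.64 - 21.95.100.79) does not contain 21.95.100.5
  21.95.108.0/28 (21.95.108.0 - 21.95.108.15) does not contain 21.95.100.5
  21.95.100.128/26 (21.95.100.128 - 21.95.100.191) does not contain 21.95.100.5
  21.93.100.0/24 (21.93.100.0 - 21.93.100.255) does not contain 21.95.100.5
  21.95.102.0/24 (21.95.102.0 - 21.95.102.255) does not contain 21.95.100.5
  21.95.36.0/23 (21.95.36.0 - 21.95.37.255) does not contain 21.95.100.5
  21.79.100.0/23 (21.79.100.0 - 21.79.101.255) does not contain 21.95.100.5
Longest matching prefix is /18 -> next hop R5.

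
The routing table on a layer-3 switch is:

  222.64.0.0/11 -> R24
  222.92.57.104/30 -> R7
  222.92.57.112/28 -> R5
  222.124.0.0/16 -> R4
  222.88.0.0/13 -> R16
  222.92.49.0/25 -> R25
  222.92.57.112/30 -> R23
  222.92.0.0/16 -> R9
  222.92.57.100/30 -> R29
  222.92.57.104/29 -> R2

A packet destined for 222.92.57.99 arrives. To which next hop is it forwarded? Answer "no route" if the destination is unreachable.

Routes whose prefix contains 222.92.57.99:
  222.64.0.0/11 (222.64.0.0 - 222.95.255.255) -> R24
  222.88.0.0/13 (222.88.0.0 - 222.95.255.255) -> R16
  222.92.0.0/16 (222.92.0.0 - 222.92.255.255) -> R9
More-specific entries that do NOT match:
  222.92.57.104/30 (222.92.57.104 - 222.92.57.107) does not contain 222.92.57.99
  222.92.57.112/30 (222.92.57.112 - 222.92.57.115) does not contain 222.92.57.99
  222.92.57.100/30 (222.92.57.100 - 222.92.57.103) does not contain 222.92.57.99
  222.92.57.104/29 (222.92.57.104 - 222.92.57.111) does not contain 222.92.57.99
  222.92.57.112/28 (222.92.57.112 - 222.92.57.127) does not contain 222.92.57.99
  222.92.49.0/25 (222.92.49.0 - 222.92.49.127) does not contain 222.92.57.99
Longest matching prefix is /16 -> next hop R9.

R9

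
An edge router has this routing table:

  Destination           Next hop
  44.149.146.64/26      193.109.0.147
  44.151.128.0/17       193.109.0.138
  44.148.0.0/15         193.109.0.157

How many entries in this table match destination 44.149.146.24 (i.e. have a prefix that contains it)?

Prefixes containing 44.149.146.24:
  44.148.0.0/15 (44.148.0.0 - 44.149.255.255)
Total matching entries: 1.

1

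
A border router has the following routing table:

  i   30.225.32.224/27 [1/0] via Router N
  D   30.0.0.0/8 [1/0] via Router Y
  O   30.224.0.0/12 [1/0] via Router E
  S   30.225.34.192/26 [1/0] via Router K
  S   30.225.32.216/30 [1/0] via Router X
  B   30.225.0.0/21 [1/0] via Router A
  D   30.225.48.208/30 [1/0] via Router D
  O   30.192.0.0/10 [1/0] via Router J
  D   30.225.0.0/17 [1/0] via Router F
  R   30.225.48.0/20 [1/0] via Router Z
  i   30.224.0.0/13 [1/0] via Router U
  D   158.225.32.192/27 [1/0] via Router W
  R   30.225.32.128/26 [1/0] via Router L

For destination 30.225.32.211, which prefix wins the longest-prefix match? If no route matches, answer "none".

30.225.0.0/17

Entries matching 30.225.32.211:
  30.0.0.0/8 (30.0.0.0 - 30.255.255.255)
  30.192.0.0/10 (30.192.0.0 - 30.255.255.255)
  30.224.0.0/12 (30.224.0.0 - 30.239.255.255)
  30.224.0.0/13 (30.224.0.0 - 30.231.255.255)
  30.225.0.0/17 (30.225.0.0 - 30.225.127.255)
Most specific is 30.225.0.0/17.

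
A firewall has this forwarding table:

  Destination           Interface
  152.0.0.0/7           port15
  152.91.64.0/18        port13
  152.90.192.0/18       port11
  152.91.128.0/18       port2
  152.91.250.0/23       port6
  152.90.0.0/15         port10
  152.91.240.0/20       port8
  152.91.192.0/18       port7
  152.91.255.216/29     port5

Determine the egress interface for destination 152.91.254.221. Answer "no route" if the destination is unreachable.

Routes whose prefix contains 152.91.254.221:
  152.0.0.0/7 (152.0.0.0 - 153.255.255.255) -> port15
  152.90.0.0/15 (152.90.0.0 - 152.91.255.255) -> port10
  152.91.192.0/18 (152.91.192.0 - 152.91.255.255) -> port7
  152.91.240.0/20 (152.91.240.0 - 152.91.255.255) -> port8
More-specific entries that do NOT match:
  152.91.255.216/29 (152.91.255.216 - 152.91.255.223) does not contain 152.91.254.221
  152.91.250.0/23 (152.91.250.0 - 152.91.251.255) does not contain 152.91.254.221
Longest matching prefix is /20 -> interface port8.

port8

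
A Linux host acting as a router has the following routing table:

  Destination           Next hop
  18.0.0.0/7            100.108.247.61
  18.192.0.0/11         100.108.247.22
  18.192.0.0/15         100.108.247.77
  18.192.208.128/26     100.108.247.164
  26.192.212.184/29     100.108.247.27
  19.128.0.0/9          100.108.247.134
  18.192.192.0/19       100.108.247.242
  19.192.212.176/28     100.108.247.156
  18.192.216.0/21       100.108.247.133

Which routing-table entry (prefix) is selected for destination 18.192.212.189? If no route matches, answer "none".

Entries matching 18.192.212.189:
  18.0.0.0/7 (18.0.0.0 - 19.255.255.255)
  18.192.0.0/11 (18.192.0.0 - 18.223.255.255)
  18.192.0.0/15 (18.192.0.0 - 18.193.255.255)
  18.192.192.0/19 (18.192.192.0 - 18.192.223.255)
Most specific is 18.192.192.0/19.

18.192.192.0/19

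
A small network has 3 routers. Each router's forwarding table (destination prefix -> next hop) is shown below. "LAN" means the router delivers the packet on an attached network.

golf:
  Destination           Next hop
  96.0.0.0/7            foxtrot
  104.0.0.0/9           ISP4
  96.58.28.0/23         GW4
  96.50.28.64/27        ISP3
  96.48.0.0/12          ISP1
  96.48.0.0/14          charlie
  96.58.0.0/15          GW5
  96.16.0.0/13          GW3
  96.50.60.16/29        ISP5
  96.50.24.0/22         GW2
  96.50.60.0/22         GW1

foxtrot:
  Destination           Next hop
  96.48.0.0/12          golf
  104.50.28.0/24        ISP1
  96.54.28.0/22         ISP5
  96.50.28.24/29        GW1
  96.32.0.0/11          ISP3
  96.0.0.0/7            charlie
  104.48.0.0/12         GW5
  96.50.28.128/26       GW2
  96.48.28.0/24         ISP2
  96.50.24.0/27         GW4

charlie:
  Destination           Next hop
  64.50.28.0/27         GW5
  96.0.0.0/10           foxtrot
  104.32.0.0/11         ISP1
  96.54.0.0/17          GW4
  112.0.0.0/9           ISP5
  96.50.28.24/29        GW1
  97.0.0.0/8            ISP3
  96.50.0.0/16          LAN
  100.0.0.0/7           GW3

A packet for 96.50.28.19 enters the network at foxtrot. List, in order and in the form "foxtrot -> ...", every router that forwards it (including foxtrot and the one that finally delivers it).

At foxtrot: longest match for 96.50.28.19 is 96.48.0.0/12 -> golf
At golf: longest match for 96.50.28.19 is 96.48.0.0/14 -> charlie
At charlie: longest match for 96.50.28.19 is 96.50.0.0/16 -> LAN

foxtrot -> golf -> charlie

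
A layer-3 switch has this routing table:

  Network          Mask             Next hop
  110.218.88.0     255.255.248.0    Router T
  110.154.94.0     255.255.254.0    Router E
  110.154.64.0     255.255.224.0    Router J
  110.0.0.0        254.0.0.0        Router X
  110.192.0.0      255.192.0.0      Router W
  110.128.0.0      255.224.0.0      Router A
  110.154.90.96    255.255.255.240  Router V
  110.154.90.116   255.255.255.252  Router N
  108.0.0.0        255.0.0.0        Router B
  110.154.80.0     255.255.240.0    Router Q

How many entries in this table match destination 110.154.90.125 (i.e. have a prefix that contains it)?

Prefixes containing 110.154.90.125:
  110.0.0.0/7 (110.0.0.0 - 111.255.255.255)
  110.128.0.0/11 (110.128.0.0 - 110.159.255.255)
  110.154.64.0/19 (110.154.64.0 - 110.154.95.255)
  110.154.80.0/20 (110.154.80.0 - 110.154.95.255)
Total matching entries: 4.

4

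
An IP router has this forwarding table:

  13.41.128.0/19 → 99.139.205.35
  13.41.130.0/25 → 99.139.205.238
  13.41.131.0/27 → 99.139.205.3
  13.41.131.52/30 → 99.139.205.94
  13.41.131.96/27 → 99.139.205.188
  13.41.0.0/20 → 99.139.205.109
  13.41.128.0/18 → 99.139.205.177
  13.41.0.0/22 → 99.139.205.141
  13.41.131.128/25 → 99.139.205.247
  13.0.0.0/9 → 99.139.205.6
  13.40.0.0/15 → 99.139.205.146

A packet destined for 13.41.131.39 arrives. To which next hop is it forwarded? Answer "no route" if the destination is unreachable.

Routes whose prefix contains 13.41.131.39:
  13.0.0.0/9 (13.0.0.0 - 13.127.255.255) -> 99.139.205.6
  13.40.0.0/15 (13.40.0.0 - 13.41.255.255) -> 99.139.205.146
  13.41.128.0/18 (13.41.128.0 - 13.41.191.255) -> 99.139.205.177
  13.41.128.0/19 (13.41.128.0 - 13.41.159.255) -> 99.139.205.35
More-specific entries that do NOT match:
  13.41.131.52/30 (13.41.131.52 - 13.41.131.55) does not contain 13.41.131.39
  13.41.131.0/27 (13.41.131.0 - 13.41.131.31) does not contain 13.41.131.39
  13.41.131.96/27 (13.41.131.96 - 13.41.131.127) does not contain 13.41.131.39
  13.41.130.0/25 (13.41.130.0 - 13.41.130.127) does not contain 13.41.131.39
  13.41.131.128/25 (13.41.131.128 - 13.41.131.255) does not contain 13.41.131.39
  13.41.0.0/22 (13.41.0.0 - 13.41.3.255) does not contain 13.41.131.39
  13.41.0.0/20 (13.41.0.0 - 13.41.15.255) does not contain 13.41.131.39
Longest matching prefix is /19 -> next hop 99.139.205.35.

99.139.205.35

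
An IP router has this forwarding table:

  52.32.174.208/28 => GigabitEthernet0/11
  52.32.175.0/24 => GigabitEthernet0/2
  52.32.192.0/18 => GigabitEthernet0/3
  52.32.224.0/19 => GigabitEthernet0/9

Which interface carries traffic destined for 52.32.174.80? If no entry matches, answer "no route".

no route

No entry's prefix contains 52.32.174.80; there is no default route.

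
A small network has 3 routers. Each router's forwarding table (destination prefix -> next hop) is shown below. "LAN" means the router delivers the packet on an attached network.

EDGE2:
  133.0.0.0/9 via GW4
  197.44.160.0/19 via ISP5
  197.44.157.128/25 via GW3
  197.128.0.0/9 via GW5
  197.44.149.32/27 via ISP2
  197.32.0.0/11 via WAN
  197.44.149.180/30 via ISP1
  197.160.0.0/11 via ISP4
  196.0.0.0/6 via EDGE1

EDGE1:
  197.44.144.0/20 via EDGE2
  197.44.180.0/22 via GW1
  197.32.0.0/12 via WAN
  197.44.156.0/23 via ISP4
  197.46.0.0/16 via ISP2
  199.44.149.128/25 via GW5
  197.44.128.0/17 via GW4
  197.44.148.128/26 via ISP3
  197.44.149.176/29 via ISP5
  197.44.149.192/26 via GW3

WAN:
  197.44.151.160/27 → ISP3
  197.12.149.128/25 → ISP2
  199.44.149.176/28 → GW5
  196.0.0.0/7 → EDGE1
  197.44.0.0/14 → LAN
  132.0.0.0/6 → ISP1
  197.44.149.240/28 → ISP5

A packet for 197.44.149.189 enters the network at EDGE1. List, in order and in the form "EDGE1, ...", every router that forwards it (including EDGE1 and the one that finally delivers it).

EDGE1, EDGE2, WAN

At EDGE1: longest match for 197.44.149.189 is 197.44.144.0/20 -> EDGE2
At EDGE2: longest match for 197.44.149.189 is 197.32.0.0/11 -> WAN
At WAN: longest match for 197.44.149.189 is 197.44.0.0/14 -> LAN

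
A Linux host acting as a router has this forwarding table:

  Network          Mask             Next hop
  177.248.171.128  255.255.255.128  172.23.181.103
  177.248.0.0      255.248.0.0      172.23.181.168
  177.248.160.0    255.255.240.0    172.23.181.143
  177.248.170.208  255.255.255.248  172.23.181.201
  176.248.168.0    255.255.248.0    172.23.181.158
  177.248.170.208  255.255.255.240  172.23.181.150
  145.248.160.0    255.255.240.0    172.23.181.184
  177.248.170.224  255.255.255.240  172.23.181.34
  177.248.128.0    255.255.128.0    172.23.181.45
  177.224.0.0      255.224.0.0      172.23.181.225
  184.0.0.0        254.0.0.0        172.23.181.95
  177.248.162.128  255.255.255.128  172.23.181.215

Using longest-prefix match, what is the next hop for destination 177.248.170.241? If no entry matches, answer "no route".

Routes whose prefix contains 177.248.170.241:
  177.224.0.0/11 (177.224.0.0 - 177.255.255.255) -> 172.23.181.225
  177.248.0.0/13 (177.248.0.0 - 177.255.255.255) -> 172.23.181.168
  177.248.128.0/17 (177.248.128.0 - 177.248.255.255) -> 172.23.181.45
  177.248.160.0/20 (177.248.160.0 - 177.248.175.255) -> 172.23.181.143
More-specific entries that do NOT match:
  177.248.170.208/29 (177.248.170.208 - 177.248.170.215) does not contain 177.248.170.241
  177.248.170.208/28 (177.248.170.208 - 177.248.170.223) does not contain 177.248.170.241
  177.248.170.224/28 (177.248.170.224 - 177.248.170.239) does not contain 177.248.170.241
  177.248.171.128/25 (177.248.171.128 - 177.248.171.255) does not contain 177.248.170.241
  177.248.162.128/25 (177.248.162.128 - 177.248.162.255) does not contain 177.248.170.241
  176.248.168.0/21 (176.248.168.0 - 176.248.175.255) does not contain 177.248.170.241
Longest matching prefix is /20 -> next hop 172.23.181.143.

172.23.181.143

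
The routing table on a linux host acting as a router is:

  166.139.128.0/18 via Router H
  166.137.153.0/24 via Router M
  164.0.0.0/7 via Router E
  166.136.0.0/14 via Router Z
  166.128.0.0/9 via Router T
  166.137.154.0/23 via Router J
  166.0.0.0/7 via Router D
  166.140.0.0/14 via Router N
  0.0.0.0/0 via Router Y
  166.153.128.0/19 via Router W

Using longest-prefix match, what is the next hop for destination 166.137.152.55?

Router Z

Routes whose prefix contains 166.137.152.55:
  0.0.0.0/0 (default, matches everything) -> Router Y
  166.0.0.0/7 (166.0.0.0 - 167.255.255.255) -> Router D
  166.128.0.0/9 (166.128.0.0 - 166.255.255.255) -> Router T
  166.136.0.0/14 (166.136.0.0 - 166.139.255.255) -> Router Z
More-specific entries that do NOT match:
  166.137.153.0/24 (166.137.153.0 - 166.137.153.255) does not contain 166.137.152.55
  166.137.154.0/23 (166.137.154.0 - 166.137.155.255) does not contain 166.137.152.55
  166.153.128.0/19 (166.153.128.0 - 166.153.159.255) does not contain 166.137.152.55
  166.139.128.0/18 (166.139.128.0 - 166.139.191.255) does not contain 166.137.152.55
Longest matching prefix is /14 -> next hop Router Z.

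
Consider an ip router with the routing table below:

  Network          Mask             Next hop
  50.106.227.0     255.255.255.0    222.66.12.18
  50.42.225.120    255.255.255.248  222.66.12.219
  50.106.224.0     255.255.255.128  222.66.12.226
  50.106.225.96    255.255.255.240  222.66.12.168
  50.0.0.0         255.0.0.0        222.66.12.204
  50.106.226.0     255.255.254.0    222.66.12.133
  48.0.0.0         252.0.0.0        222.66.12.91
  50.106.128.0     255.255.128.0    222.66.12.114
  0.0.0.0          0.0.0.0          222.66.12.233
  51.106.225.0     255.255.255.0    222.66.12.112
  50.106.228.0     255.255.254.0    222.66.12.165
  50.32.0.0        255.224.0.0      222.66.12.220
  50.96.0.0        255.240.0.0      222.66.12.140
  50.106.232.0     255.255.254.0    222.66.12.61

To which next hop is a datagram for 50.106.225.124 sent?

222.66.12.114

Routes whose prefix contains 50.106.225.124:
  0.0.0.0/0 (default, matches everything) -> 222.66.12.233
  48.0.0.0/6 (48.0.0.0 - 51.255.255.255) -> 222.66.12.91
  50.0.0.0/8 (50.0.0.0 - 50.255.255.255) -> 222.66.12.204
  50.96.0.0/12 (50.96.0.0 - 50.111.255.255) -> 222.66.12.140
  50.106.128.0/17 (50.106.128.0 - 50.106.255.255) -> 222.66.12.114
More-specific entries that do NOT match:
  50.42.225.120/29 (50.42.225.120 - 50.42.225.127) does not contain 50.106.225.124
  50.106.225.96/28 (50.106.225.96 - 50.106.225.111) does not contain 50.106.225.124
  50.106.224.0/25 (50.106.224.0 - 50.106.224.127) does not contain 50.106.225.124
  50.106.227.0/24 (50.106.227.0 - 50.106.227.255) does not contain 50.106.225.124
  51.106.225.0/24 (51.106.225.0 - 51.106.225.255) does not contain 50.106.225.124
  50.106.226.0/23 (50.106.226.0 - 50.106.227.255) does not contain 50.106.225.124
  50.106.228.0/23 (50.106.228.0 - 50.106.229.255) does not contain 50.106.225.124
  50.106.232.0/23 (50.106.232.0 - 50.106.233.255) does not contain 50.106.225.124
Longest matching prefix is /17 -> next hop 222.66.12.114.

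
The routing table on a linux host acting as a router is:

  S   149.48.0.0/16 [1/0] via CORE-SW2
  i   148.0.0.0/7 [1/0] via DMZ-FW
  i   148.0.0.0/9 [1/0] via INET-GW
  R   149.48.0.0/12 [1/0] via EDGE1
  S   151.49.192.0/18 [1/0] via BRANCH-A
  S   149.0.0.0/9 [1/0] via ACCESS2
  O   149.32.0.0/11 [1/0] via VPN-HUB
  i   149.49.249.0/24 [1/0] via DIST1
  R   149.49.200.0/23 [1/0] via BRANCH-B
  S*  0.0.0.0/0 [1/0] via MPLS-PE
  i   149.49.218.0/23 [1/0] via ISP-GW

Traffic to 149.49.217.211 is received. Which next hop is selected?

Routes whose prefix contains 149.49.217.211:
  0.0.0.0/0 (default, matches everything) -> MPLS-PE
  148.0.0.0/7 (148.0.0.0 - 149.255.255.255) -> DMZ-FW
  149.0.0.0/9 (149.0.0.0 - 149.127.255.255) -> ACCESS2
  149.32.0.0/11 (149.32.0.0 - 149.63.255.255) -> VPN-HUB
  149.48.0.0/12 (149.48.0.0 - 149.63.255.255) -> EDGE1
More-specific entries that do NOT match:
  149.49.249.0/24 (149.49.249.0 - 149.49.249.255) does not contain 149.49.217.211
  149.49.200.0/23 (149.49.200.0 - 149.49.201.255) does not contain 149.49.217.211
  149.49.218.0/23 (149.49.218.0 - 149.49.219.255) does not contain 149.49.217.211
  151.49.192.0/18 (151.49.192.0 - 151.49.255.255) does not contain 149.49.217.211
  149.48.0.0/16 (149.48.0.0 - 149.48.255.255) does not contain 149.49.217.211
Longest matching prefix is /12 -> next hop EDGE1.

EDGE1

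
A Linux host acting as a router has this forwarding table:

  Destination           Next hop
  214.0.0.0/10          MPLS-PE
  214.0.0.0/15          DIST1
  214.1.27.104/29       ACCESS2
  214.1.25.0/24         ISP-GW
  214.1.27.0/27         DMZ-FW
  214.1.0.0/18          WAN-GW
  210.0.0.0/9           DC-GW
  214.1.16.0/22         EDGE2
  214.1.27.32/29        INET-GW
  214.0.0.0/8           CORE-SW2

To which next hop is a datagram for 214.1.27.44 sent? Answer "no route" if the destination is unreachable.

Routes whose prefix contains 214.1.27.44:
  214.0.0.0/8 (214.0.0.0 - 214.255.255.255) -> CORE-SW2
  214.0.0.0/10 (214.0.0.0 - 214.63.255.255) -> MPLS-PE
  214.0.0.0/15 (214.0.0.0 - 214.1.255.255) -> DIST1
  214.1.0.0/18 (214.1.0.0 - 214.1.63.255) -> WAN-GW
More-specific entries that do NOT match:
  214.1.27.104/29 (214.1.27.104 - 214.1.27.111) does not contain 214.1.27.44
  214.1.27.32/29 (214.1.27.32 - 214.1.27.39) does not contain 214.1.27.44
  214.1.27.0/27 (214.1.27.0 - 214.1.27.31) does not contain 214.1.27.44
  214.1.25.0/24 (214.1.25.0 - 214.1.25.255) does not contain 214.1.27.44
  214.1.16.0/22 (214.1.16.0 - 214.1.19.255) does not contain 214.1.27.44
Longest matching prefix is /18 -> next hop WAN-GW.

WAN-GW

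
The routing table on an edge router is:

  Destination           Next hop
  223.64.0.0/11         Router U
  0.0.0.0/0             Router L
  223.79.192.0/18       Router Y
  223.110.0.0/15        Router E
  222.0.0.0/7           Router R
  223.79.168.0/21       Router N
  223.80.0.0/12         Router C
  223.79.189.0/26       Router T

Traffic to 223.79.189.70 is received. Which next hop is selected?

Router U

Routes whose prefix contains 223.79.189.70:
  0.0.0.0/0 (default, matches everything) -> Router L
  222.0.0.0/7 (222.0.0.0 - 223.255.255.255) -> Router R
  223.64.0.0/11 (223.64.0.0 - 223.95.255.255) -> Router U
More-specific entries that do NOT match:
  223.79.189.0/26 (223.79.189.0 - 223.79.189.63) does not contain 223.79.189.70
  223.79.168.0/21 (223.79.168.0 - 223.79.175.255) does not contain 223.79.189.70
  223.79.192.0/18 (223.79.192.0 - 223.79.255.255) does not contain 223.79.189.70
  223.110.0.0/15 (223.110.0.0 - 223.111.255.255) does not contain 223.79.189.70
  223.80.0.0/12 (223.80.0.0 - 223.95.255.255) does not contain 223.79.189.70
Longest matching prefix is /11 -> next hop Router U.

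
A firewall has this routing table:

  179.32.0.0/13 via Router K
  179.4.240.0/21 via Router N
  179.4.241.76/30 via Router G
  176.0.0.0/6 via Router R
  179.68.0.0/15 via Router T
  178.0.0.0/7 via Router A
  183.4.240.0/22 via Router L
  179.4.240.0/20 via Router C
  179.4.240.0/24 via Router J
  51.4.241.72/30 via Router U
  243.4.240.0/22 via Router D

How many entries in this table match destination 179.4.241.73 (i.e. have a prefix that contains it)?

4

Prefixes containing 179.4.241.73:
  176.0.0.0/6 (176.0.0.0 - 179.255.255.255)
  178.0.0.0/7 (178.0.0.0 - 179.255.255.255)
  179.4.240.0/20 (179.4.240.0 - 179.4.255.255)
  179.4.240.0/21 (179.4.240.0 - 179.4.247.255)
Total matching entries: 4.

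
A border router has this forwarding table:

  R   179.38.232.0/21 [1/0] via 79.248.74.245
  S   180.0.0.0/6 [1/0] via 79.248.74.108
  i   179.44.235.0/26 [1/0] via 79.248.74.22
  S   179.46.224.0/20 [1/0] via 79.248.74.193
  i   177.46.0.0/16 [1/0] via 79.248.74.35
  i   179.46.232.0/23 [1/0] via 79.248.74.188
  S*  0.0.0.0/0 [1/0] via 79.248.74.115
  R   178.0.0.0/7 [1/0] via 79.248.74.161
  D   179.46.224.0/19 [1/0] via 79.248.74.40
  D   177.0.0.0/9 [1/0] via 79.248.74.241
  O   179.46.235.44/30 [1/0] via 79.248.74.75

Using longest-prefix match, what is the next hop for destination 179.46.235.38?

Routes whose prefix contains 179.46.235.38:
  0.0.0.0/0 (default, matches everything) -> 79.248.74.115
  178.0.0.0/7 (178.0.0.0 - 179.255.255.255) -> 79.248.74.161
  179.46.224.0/19 (179.46.224.0 - 179.46.255.255) -> 79.248.74.40
  179.46.224.0/20 (179.46.224.0 - 179.46.239.255) -> 79.248.74.193
More-specific entries that do NOT match:
  179.46.235.44/30 (179.46.235.44 - 179.46.235.47) does not contain 179.46.235.38
  179.44.235.0/26 (179.44.235.0 - 179.44.235.63) does not contain 179.46.235.38
  179.46.232.0/23 (179.46.232.0 - 179.46.233.255) does not contain 179.46.235.38
  179.38.232.0/21 (179.38.232.0 - 179.38.239.255) does not contain 179.46.235.38
Longest matching prefix is /20 -> next hop 79.248.74.193.

79.248.74.193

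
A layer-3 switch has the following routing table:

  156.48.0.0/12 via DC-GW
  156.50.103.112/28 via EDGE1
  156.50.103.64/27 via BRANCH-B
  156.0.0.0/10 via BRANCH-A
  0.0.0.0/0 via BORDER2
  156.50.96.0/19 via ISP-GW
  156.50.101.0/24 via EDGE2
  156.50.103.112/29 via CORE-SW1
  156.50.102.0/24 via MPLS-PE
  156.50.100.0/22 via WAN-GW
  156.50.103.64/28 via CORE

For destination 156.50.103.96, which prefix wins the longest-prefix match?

Entries matching 156.50.103.96:
  0.0.0.0/0 (default, matches everything)
  156.0.0.0/10 (156.0.0.0 - 156.63.255.255)
  156.48.0.0/12 (156.48.0.0 - 156.63.255.255)
  156.50.96.0/19 (156.50.96.0 - 156.50.127.255)
  156.50.100.0/22 (156.50.100.0 - 156.50.103.255)
Most specific is 156.50.100.0/22.

156.50.100.0/22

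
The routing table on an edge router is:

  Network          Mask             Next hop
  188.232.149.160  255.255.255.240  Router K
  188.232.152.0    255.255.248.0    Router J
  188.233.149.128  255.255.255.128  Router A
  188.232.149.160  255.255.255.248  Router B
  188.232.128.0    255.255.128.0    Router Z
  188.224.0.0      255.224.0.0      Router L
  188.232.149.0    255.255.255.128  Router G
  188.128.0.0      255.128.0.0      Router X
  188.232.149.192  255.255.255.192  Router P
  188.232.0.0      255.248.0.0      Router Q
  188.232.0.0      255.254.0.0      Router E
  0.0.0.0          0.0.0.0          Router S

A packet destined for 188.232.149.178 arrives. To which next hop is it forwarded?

Router Z

Routes whose prefix contains 188.232.149.178:
  0.0.0.0/0 (default, matches everything) -> Router S
  188.128.0.0/9 (188.128.0.0 - 188.255.255.255) -> Router X
  188.224.0.0/11 (188.224.0.0 - 188.255.255.255) -> Router L
  188.232.0.0/13 (188.232.0.0 - 188.239.255.255) -> Router Q
  188.232.0.0/15 (188.232.0.0 - 188.233.255.255) -> Router E
  188.232.128.0/17 (188.232.128.0 - 188.232.255.255) -> Router Z
More-specific entries that do NOT match:
  188.232.149.160/29 (188.232.149.160 - 188.232.149.167) does not contain 188.232.149.178
  188.232.149.160/28 (188.232.149.160 - 188.232.149.175) does not contain 188.232.149.178
  188.232.149.192/26 (188.232.149.192 - 188.232.149.255) does not contain 188.232.149.178
  188.233.149.128/25 (188.233.149.128 - 188.233.149.255) does not contain 188.232.149.178
  188.232.149.0/25 (188.232.149.0 - 188.232.149.127) does not contain 188.232.149.178
  188.232.152.0/21 (188.232.152.0 - 188.232.159.255) does not contain 188.232.149.178
Longest matching prefix is /17 -> next hop Router Z.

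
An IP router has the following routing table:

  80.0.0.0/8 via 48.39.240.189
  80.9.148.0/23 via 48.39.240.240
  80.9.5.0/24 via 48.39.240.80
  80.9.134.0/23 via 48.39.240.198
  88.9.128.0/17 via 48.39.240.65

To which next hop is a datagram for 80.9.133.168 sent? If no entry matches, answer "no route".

Routes whose prefix contains 80.9.133.168:
  80.0.0.0/8 (80.0.0.0 - 80.255.255.255) -> 48.39.240.189
More-specific entries that do NOT match:
  80.9.5.0/24 (80.9.5.0 - 80.9.5.255) does not contain 80.9.133.168
  80.9.148.0/23 (80.9.148.0 - 80.9.149.255) does not contain 80.9.133.168
  80.9.134.0/23 (80.9.134.0 - 80.9.135.255) does not contain 80.9.133.168
  88.9.128.0/17 (88.9.128.0 - 88.9.255.255) does not contain 80.9.133.168
Longest matching prefix is /8 -> next hop 48.39.240.189.

48.39.240.189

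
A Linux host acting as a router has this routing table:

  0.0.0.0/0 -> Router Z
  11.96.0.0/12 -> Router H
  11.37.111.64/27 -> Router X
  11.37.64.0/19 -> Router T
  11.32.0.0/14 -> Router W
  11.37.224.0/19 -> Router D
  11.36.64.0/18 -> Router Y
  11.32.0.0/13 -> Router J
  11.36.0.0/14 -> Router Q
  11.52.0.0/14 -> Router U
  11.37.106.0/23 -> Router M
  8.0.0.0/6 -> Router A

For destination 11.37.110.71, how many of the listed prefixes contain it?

Prefixes containing 11.37.110.71:
  0.0.0.0/0 (default, matches everything)
  8.0.0.0/6 (8.0.0.0 - 11.255.255.255)
  11.32.0.0/13 (11.32.0.0 - 11.39.255.255)
  11.36.0.0/14 (11.36.0.0 - 11.39.255.255)
Total matching entries: 4.

4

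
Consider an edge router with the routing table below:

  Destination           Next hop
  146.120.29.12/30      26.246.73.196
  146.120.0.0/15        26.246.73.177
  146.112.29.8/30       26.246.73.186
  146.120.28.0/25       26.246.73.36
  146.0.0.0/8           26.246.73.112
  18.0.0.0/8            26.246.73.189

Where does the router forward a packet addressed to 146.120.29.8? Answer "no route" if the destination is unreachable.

26.246.73.177

Routes whose prefix contains 146.120.29.8:
  146.0.0.0/8 (146.0.0.0 - 146.255.255.255) -> 26.246.73.112
  146.120.0.0/15 (146.120.0.0 - 146.121.255.255) -> 26.246.73.177
More-specific entries that do NOT match:
  146.120.29.12/30 (146.120.29.12 - 146.120.29.15) does not contain 146.120.29.8
  146.112.29.8/30 (146.112.29.8 - 146.112.29.11) does not contain 146.120.29.8
  146.120.28.0/25 (146.120.28.0 - 146.120.28.127) does not contain 146.120.29.8
Longest matching prefix is /15 -> next hop 26.246.73.177.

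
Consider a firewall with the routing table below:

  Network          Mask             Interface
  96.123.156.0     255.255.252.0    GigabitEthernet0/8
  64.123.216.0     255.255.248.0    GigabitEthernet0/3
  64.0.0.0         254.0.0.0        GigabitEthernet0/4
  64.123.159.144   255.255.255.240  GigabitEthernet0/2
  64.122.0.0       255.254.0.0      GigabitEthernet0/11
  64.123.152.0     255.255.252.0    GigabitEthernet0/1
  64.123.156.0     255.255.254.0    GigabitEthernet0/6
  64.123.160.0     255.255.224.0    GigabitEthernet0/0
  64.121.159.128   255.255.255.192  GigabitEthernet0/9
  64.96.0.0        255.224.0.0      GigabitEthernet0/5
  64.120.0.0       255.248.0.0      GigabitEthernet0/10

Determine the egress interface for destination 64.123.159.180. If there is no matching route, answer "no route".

Routes whose prefix contains 64.123.159.180:
  64.0.0.0/7 (64.0.0.0 - 65.255.255.255) -> GigabitEthernet0/4
  64.96.0.0/11 (64.96.0.0 - 64.127.255.255) -> GigabitEthernet0/5
  64.120.0.0/13 (64.120.0.0 - 64.127.255.255) -> GigabitEthernet0/10
  64.122.0.0/15 (64.122.0.0 - 64.123.255.255) -> GigabitEthernet0/11
More-specific entries that do NOT match:
  64.123.159.144/28 (64.123.159.144 - 64.123.159.159) does not contain 64.123.159.180
  64.121.159.128/26 (64.121.159.128 - 64.121.159.191) does not contain 64.123.159.180
  64.123.156.0/23 (64.123.156.0 - 64.123.157.255) does not contain 64.123.159.180
  96.123.156.0/22 (96.123.156.0 - 96.123.159.255) does not contain 64.123.159.180
  64.123.152.0/22 (64.123.152.0 - 64.123.155.255) does not contain 64.123.159.180
  64.123.216.0/21 (64.123.216.0 - 64.123.223.255) does not contain 64.123.159.180
  64.123.160.0/19 (64.123.160.0 - 64.123.191.255) does not contain 64.123.159.180
Longest matching prefix is /15 -> interface GigabitEthernet0/11.

GigabitEthernet0/11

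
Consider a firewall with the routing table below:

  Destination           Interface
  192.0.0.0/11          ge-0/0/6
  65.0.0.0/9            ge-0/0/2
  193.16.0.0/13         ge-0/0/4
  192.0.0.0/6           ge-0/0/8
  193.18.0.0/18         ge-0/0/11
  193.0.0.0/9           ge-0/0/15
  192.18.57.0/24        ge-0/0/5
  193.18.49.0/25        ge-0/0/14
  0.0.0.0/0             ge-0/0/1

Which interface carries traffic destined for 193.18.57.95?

Routes whose prefix contains 193.18.57.95:
  0.0.0.0/0 (default, matches everything) -> ge-0/0/1
  192.0.0.0/6 (192.0.0.0 - 195.255.255.255) -> ge-0/0/8
  193.0.0.0/9 (193.0.0.0 - 193.127.255.255) -> ge-0/0/15
  193.16.0.0/13 (193.16.0.0 - 193.23.255.255) -> ge-0/0/4
  193.18.0.0/18 (193.18.0.0 - 193.18.63.255) -> ge-0/0/11
More-specific entries that do NOT match:
  193.18.49.0/25 (193.18.49.0 - 193.18.49.127) does not contain 193.18.57.95
  192.18.57.0/24 (192.18.57.0 - 192.18.57.255) does not contain 193.18.57.95
Longest matching prefix is /18 -> interface ge-0/0/11.

ge-0/0/11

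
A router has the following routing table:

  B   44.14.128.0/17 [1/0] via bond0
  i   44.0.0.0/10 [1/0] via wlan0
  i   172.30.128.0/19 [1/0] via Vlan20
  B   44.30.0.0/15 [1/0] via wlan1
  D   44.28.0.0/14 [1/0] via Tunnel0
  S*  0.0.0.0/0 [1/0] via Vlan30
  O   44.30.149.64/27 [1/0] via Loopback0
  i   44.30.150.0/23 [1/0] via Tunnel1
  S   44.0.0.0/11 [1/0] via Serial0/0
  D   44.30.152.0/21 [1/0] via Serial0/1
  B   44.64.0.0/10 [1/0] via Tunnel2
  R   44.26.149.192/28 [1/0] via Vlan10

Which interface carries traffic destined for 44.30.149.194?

Routes whose prefix contains 44.30.149.194:
  0.0.0.0/0 (default, matches everything) -> Vlan30
  44.0.0.0/10 (44.0.0.0 - 44.63.255.255) -> wlan0
  44.0.0.0/11 (44.0.0.0 - 44.31.255.255) -> Serial0/0
  44.28.0.0/14 (44.28.0.0 - 44.31.255.255) -> Tunnel0
  44.30.0.0/15 (44.30.0.0 - 44.31.255.255) -> wlan1
More-specific entries that do NOT match:
  44.26.149.192/28 (44.26.149.192 - 44.26.149.207) does not contain 44.30.149.194
  44.30.149.64/27 (44.30.149.64 - 44.30.149.95) does not contain 44.30.149.194
  44.30.150.0/23 (44.30.150.0 - 44.30.151.255) does not contain 44.30.149.194
  44.30.152.0/21 (44.30.152.0 - 44.30.159.255) does not contain 44.30.149.194
  172.30.128.0/19 (172.30.128.0 - 172.30.159.255) does not contain 44.30.149.194
  44.14.128.0/17 (44.14.128.0 - 44.14.255.255) does not contain 44.30.149.194
Longest matching prefix is /15 -> interface wlan1.

wlan1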